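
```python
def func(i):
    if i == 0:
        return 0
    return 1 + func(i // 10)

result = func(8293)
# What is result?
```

Count of digits of 8293: 4

Answer: 4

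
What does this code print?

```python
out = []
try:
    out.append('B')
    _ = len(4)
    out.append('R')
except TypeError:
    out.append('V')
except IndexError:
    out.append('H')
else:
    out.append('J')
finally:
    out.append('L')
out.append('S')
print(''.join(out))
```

Execution trace: 'B' (try body) → 'V' (except TypeError) → 'L' (finally) → 'S' (after the try/except). Output: BVLS

Answer: BVLS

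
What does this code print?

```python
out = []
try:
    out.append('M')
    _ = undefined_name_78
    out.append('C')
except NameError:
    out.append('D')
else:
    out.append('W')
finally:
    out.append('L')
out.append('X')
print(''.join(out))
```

Execution trace: 'M' (try body) → 'D' (except NameError) → 'L' (finally) → 'X' (after the try/except). Output: MDLX

Answer: MDLX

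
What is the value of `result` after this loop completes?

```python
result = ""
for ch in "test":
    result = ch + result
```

Reverse 'test'
`result` takes the values: "" → "t" → "et" → "set" → "tset"

Answer: "tset"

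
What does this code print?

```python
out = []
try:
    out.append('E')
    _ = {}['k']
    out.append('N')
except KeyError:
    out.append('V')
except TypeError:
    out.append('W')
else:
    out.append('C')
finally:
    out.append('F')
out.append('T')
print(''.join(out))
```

Execution trace: 'E' (try body) → 'V' (except KeyError) → 'F' (finally) → 'T' (after the try/except). Output: EVFT

Answer: EVFT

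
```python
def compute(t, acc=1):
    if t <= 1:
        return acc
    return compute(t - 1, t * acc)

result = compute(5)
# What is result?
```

Accumulator trace (n, acc): (5, 1) -> (4, 5) -> (3, 20) -> (2, 60) -> (1, 120) -> return 120

Answer: 120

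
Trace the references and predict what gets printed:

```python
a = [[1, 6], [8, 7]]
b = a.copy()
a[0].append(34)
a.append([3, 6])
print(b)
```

Key concept: shallow copy with nested lists.
Step by step:
`a = [[1, 6], [8, 7]]` → a = [[1, 6], [8, 7]]
`b = a.copy()` → b = [[1, 6], [8, 7]]
`a[0].append(34)` → a = [[1, 6, 34], [8, 7]]; b = [[1, 6, 34], [8, 7]]
`a.append([3, 6])` → a = [[1, 6, 34], [8, 7], [3, 6]]
`print(b)` → prints [[1, 6, 34], [8, 7]]

Answer: [[1, 6, 34], [8, 7]]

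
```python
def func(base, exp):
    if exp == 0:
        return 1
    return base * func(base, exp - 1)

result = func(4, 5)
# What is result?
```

func(4, 5) = 4 * 4 * 4 * 4 * 4 = 1024

Answer: 1024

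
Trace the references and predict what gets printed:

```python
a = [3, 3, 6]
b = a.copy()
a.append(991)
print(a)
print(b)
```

Key concept: list.copy() creates independent copy.
Step by step:
`a = [3, 3, 6]` → a = [3, 3, 6]
`b = a.copy()` → b = [3, 3, 6]
`a.append(991)` → a = [3, 3, 6, 991]
`print(a)` → prints [3, 3, 6, 991]
`print(b)` → prints [3, 3, 6]

Answer:
[3, 3, 6, 991]
[3, 3, 6]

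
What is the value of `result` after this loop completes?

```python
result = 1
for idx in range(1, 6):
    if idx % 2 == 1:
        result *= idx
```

Product of odd numbers 1 to 5
`result` takes the values: 1 → 3 → 15

Answer: 15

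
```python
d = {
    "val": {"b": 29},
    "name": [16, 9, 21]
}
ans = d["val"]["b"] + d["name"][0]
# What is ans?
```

Trace:
`d = { ...` → d = {'val': {'b': 29}, 'name': [16, 9, 21]}
`ans = d["val"]["b"] + d["name"][0]` → ans = 45
So ans = 45

Answer: 45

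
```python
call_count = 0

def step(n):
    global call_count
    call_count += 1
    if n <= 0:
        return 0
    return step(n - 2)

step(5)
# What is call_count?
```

Linear recursion stepping by 2: 4 calls from n=5 down to ≤0.

Answer: 4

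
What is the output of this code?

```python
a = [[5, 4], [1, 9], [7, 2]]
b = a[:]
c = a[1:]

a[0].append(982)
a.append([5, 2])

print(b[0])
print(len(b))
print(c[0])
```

Key concept: slice with nested mutation.
Step by step:
`a = [[5, 4], [1, 9], [7, 2]]` → a = [[5, 4], [1, 9], [7, 2]]
`b = a[:]` → b = [[5, 4], [1, 9], [7, 2]]
`c = a[1:]` → c = [[1, 9], [7, 2]]
`a[0].append(982)` → a = [[5, 4, 982], [1, 9], [7, 2]]; b = [[5, 4, 982], [1, 9], [7, 2]]
`a.append([5, 2])` → a = [[5, 4, 982], [1, 9], [7, 2], [5, 2]]
`print(b[0])` → prints [5, 4, 982]
`print(len(b))` → prints 3
`print(c[0])` → prints [1, 9]

Answer:
[5, 4, 982]
3
[1, 9]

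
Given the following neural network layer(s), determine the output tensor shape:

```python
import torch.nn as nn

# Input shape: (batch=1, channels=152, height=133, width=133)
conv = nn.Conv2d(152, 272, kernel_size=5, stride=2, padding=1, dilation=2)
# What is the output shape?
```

Input: (1, 152, 133, 133) -> Output: (1, 272, 64, 64)

Answer: (1, 272, 64, 64)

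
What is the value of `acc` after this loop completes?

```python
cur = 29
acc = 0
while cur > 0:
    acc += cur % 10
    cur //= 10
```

Sum digits of 29
`acc` takes the values: 0 → 9 → 11

Answer: 11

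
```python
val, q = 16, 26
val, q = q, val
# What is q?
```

Trace:
`val, q = 16, 26` → val = 16; q = 26
`val, q = q, val` → val = 26; q = 16
So q = 16

Answer: 16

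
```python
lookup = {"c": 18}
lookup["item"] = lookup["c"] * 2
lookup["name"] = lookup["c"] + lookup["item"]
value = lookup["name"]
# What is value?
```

Trace:
`lookup = {"c": 18}` → lookup = {'c': 18}
`lookup["item"] = lookup["c"] * 2` → lookup = {'c': 18, 'item': 36}
`lookup["name"] = lookup["c"] + lookup["item"]` → lookup = {'c': 18, 'item': 36, 'name': 54}
`value = lookup["name"]` → value = 54
So value = 54

Answer: 54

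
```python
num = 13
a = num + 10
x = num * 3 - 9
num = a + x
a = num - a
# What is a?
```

Trace:
`num = 13` → num = 13
`a = num + 10` → a = 23
`x = num * 3 - 9` → x = 30
`num = a + x` → num = 53
`a = num - a` → a = 30
So a = 30

Answer: 30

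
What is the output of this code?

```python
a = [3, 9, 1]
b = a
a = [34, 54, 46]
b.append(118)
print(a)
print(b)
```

Key concept: rebinding vs mutation: a is rebound to a new list, b still points at the original.
Step by step:
`a = [3, 9, 1]` → a = [3, 9, 1]
`b = a` → b = [3, 9, 1] (same object as a)
`a = [34, 54, 46]` → a = [34, 54, 46]
`b.append(118)` → b = [3, 9, 1, 118]
`print(a)` → prints [34, 54, 46]
`print(b)` → prints [3, 9, 1, 118]

Answer:
[34, 54, 46]
[3, 9, 1, 118]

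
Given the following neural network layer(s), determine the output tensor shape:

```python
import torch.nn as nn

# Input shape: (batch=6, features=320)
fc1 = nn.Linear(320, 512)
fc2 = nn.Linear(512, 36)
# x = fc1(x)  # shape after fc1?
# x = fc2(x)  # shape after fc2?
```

Input: (6, 320) -> after fc1: (6, 512) -> Output: (6, 36)

Answer: (6, 36)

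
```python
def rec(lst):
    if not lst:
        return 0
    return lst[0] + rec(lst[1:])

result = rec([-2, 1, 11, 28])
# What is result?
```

(-2) + 1 + 11 + 28 + 0 = 38

Answer: 38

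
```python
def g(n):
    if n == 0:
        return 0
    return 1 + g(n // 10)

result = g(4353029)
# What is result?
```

Count of digits of 4353029: 7

Answer: 7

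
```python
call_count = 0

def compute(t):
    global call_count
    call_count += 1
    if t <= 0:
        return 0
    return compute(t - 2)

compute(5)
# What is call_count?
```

Linear recursion stepping by 2: 4 calls from t=5 down to ≤0.

Answer: 4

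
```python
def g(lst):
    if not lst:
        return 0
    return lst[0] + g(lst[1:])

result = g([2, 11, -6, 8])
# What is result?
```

2 + 11 + (-6) + 8 + 0 = 15

Answer: 15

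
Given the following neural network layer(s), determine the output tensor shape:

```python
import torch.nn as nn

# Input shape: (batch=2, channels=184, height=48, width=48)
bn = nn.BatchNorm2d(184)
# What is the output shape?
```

Input: (2, 184, 48, 48) -> Output: (2, 184, 48, 48)

Answer: (2, 184, 48, 48)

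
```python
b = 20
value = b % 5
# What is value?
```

Trace:
`b = 20` → b = 20
`value = b % 5` → value = 0
So value = 0

Answer: 0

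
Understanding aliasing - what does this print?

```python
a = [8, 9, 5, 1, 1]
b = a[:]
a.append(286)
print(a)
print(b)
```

Key concept: slice [:] creates copy.
Step by step:
`a = [8, 9, 5, 1, 1]` → a = [8, 9, 5, 1, 1]
`b = a[:]` → b = [8, 9, 5, 1, 1]
`a.append(286)` → a = [8, 9, 5, 1, 1, 286]
`print(a)` → prints [8, 9, 5, 1, 1, 286]
`print(b)` → prints [8, 9, 5, 1, 1]

Answer:
[8, 9, 5, 1, 1, 286]
[8, 9, 5, 1, 1]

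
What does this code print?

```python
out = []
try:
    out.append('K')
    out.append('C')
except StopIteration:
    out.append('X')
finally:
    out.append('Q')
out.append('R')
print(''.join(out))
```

Execution trace: 'K' (try body) → 'C' (try body, no exception) → 'Q' (finally) → 'R' (after the try/except). Output: KCQR

Answer: KCQR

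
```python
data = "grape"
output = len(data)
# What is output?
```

Trace:
`data = "grape"` → data = 'grape'
`output = len(data)` → output = 5
So output = 5

Answer: 5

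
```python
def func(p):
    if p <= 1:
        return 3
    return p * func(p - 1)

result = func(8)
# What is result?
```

func(8) = 8 * 7 * 6 * 5 * 4 * 3 * 2 * 3 = 120960

Answer: 120960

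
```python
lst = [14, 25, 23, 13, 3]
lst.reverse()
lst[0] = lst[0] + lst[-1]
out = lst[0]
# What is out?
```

Trace:
`lst = [14, 25, 23, 13, 3]` → lst = [14, 25, 23, 13, 3]
`lst.reverse()` → lst = [3, 13, 23, 25, 14]
`lst[0] = lst[0] + lst[-1]` → lst = [17, 13, 23, 25, 14]
`out = lst[0]` → out = 17
So out = 17

Answer: 17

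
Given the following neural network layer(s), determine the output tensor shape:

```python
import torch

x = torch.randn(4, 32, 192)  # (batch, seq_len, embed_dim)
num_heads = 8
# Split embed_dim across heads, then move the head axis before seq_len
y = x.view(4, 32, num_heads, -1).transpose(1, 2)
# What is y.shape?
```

Input: (4, 32, 192) -> head_dim = 192 // 8 = 24; after view: (4, 32, 8, 24) -> after transpose(1, 2): (4, 8, 32, 24) -> Output: (4, 8, 32, 24)

Answer: (4, 8, 32, 24)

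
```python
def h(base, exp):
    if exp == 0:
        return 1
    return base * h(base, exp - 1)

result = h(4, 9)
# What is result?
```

h(4, 9) = 4 * 4 * 4 * 4 * 4 * 4 * 4 * 4 * 4 = 262144

Answer: 262144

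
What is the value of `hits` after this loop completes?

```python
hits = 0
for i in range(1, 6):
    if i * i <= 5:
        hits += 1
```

Count numbers where i² ≤ 5
`hits` takes the values: 0 → 1 → 2

Answer: 2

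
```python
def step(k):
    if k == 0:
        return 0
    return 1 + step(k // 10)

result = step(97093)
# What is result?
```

Count of digits of 97093: 5

Answer: 5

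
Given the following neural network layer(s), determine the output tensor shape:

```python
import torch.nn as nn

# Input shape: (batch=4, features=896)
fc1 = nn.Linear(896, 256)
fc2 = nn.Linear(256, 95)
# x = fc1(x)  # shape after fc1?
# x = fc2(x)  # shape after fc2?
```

Input: (4, 896) -> after fc1: (4, 256) -> Output: (4, 95)

Answer: (4, 95)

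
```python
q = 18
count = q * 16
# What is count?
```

Trace:
`q = 18` → q = 18
`count = q * 16` → count = 288
So count = 288

Answer: 288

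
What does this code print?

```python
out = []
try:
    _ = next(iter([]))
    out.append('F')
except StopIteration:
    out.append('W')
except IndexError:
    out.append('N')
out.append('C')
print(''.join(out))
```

Execution trace: 'W' (except StopIteration) → 'C' (after the try/except). Output: WC

Answer: WC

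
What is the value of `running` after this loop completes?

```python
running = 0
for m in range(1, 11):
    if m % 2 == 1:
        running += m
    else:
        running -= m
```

Add odd, subtract even
`running` takes the values: 0 → 1 → -1 → 2 → -2 → 3 → -3 → 4 → -4 → 5 → -5

Answer: -5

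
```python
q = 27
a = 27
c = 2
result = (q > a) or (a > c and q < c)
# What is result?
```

Trace:
`q = 27` → q = 27
`a = 27` → a = 27
`c = 2` → c = 2
`result = (q > a) or (a > c and q < c)` → result = False
So result = False

Answer: False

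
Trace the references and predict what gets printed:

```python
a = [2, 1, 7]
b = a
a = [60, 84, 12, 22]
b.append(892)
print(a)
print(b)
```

Key concept: rebinding vs mutation: a is rebound to a new list, b still points at the original.
Step by step:
`a = [2, 1, 7]` → a = [2, 1, 7]
`b = a` → b = [2, 1, 7] (same object as a)
`a = [60, 84, 12, 22]` → a = [60, 84, 12, 22]
`b.append(892)` → b = [2, 1, 7, 892]
`print(a)` → prints [60, 84, 12, 22]
`print(b)` → prints [2, 1, 7, 892]

Answer:
[60, 84, 12, 22]
[2, 1, 7, 892]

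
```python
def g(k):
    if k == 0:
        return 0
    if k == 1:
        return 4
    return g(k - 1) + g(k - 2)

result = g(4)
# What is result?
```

Build up from base cases: g(0)=0, g(1)=4, g(2)=4, g(3)=8, g(4)=12

Answer: 12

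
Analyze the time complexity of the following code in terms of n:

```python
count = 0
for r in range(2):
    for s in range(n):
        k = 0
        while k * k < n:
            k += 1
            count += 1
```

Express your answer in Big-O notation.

Each loop level contributes: 1 × n × √n. Multiplying the contributions gives O(n√n).

Answer: O(n√n)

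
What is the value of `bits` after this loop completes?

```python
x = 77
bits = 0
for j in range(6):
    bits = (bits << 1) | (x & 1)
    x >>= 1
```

Reverse lowest 6 bits of 77
`bits` takes the values: 0 → 1 → 2 → 5 → 11 → 22 → 44

Answer: 44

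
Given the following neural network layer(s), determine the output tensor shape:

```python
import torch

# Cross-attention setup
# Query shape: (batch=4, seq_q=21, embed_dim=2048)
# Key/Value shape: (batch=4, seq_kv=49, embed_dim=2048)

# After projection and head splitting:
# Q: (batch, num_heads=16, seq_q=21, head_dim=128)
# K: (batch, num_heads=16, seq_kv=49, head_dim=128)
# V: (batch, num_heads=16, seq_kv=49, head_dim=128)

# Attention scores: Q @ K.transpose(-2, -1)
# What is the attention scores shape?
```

Input: (4, 21, 2048) -> Output: (4, 16, 21, 49)

Answer: (4, 16, 21, 49)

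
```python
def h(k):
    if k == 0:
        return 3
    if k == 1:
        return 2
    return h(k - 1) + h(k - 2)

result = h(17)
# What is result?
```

Build up from base cases: h(0)=3, h(1)=2, h(2)=5, h(3)=7, h(4)=12, h(5)=19, h(6)=31, ..., h(17)=6155

Answer: 6155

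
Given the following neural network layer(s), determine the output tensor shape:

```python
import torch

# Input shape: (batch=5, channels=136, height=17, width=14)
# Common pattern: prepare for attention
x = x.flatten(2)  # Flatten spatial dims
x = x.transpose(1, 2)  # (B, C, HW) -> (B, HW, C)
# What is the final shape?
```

Input: (5, 136, 17, 14) -> after flatten(2): (5, 136, 238) -> Output: (5, 238, 136)

Answer: (5, 238, 136)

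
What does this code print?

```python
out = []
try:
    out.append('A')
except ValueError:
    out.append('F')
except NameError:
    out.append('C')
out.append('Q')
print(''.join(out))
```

Execution trace: 'A' (try body, no exception) → 'Q' (after the try/except). Output: AQ

Answer: AQ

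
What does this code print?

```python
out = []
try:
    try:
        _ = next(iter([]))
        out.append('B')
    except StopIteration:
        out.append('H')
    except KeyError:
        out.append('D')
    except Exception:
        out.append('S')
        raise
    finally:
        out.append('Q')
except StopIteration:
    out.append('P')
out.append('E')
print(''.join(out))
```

Execution trace: 'H' (except StopIteration) → 'Q' (finally) → 'E' (after the try/except). Output: HQE

Answer: HQE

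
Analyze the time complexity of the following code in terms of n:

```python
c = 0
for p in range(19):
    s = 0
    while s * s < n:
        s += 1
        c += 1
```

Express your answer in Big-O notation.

Each loop level contributes: 1 × √n. Multiplying the contributions gives O(√n).

Answer: O(√n)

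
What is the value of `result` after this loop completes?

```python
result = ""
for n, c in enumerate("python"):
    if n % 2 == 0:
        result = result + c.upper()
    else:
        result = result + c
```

Uppercase even positions in 'python'
`result` takes the values: "" → "P" → "Py" → "PyT" → "PyTh" → "PyThO" → "PyThOn"

Answer: "PyThOn"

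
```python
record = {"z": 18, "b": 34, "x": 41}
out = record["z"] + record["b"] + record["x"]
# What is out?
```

Trace:
`record = {"z": 18, "b": 34, "x": 41}` → record = {'z': 18, 'b': 34, 'x': 41}
`out = record["z"] + record["b"] + record["x"]` → out = 93
So out = 93

Answer: 93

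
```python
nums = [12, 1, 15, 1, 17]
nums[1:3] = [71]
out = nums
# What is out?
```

Trace:
`nums = [12, 1, 15, 1, 17]` → nums = [12, 1, 15, 1, 17]
`nums[1:3] = [71]` → nums = [12, 71, 1, 17]
`out = nums` → out = [12, 71, 1, 17]
So out = [12, 71, 1, 17]

Answer: [12, 71, 1, 17]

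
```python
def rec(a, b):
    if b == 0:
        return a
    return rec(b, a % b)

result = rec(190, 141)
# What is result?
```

rec(190, 141) -> rec(141, 49) -> rec(49, 43) -> rec(43, 6) -> rec(6, 1) -> rec(1, 0) -> 1

Answer: 1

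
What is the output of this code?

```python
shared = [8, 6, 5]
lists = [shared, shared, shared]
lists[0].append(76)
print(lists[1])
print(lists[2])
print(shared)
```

Key concept: list of same reference.
Step by step:
`shared = [8, 6, 5]` → shared = [8, 6, 5]
`lists = [shared, shared, shared]` → lists = [[8, 6, 5], [8, 6, 5], [8, 6, 5]]
`lists[0].append(76)` → shared = [8, 6, 5, 76]; lists = [[8, 6, 5, 76], [8, 6, 5, 76], [8, 6, 5, 76]]
`print(lists[1])` → prints [8, 6, 5, 76]
`print(lists[2])` → prints [8, 6, 5, 76]
`print(shared)` → prints [8, 6, 5, 76]

Answer:
[8, 6, 5, 76]
[8, 6, 5, 76]
[8, 6, 5, 76]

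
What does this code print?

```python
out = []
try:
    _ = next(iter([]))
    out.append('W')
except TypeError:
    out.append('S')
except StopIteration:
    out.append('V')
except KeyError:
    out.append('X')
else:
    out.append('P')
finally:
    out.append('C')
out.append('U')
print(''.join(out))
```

Execution trace: 'V' (except StopIteration) → 'C' (finally) → 'U' (after the try/except). Output: VCU

Answer: VCU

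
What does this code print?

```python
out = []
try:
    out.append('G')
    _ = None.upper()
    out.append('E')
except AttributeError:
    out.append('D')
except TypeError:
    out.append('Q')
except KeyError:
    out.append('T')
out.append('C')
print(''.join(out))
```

Execution trace: 'G' (try body) → 'D' (except AttributeError) → 'C' (after the try/except). Output: GDC

Answer: GDC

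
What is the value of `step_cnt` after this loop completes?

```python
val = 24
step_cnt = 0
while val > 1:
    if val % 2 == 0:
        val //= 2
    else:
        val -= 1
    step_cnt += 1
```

Steps to reduce 24 to 1
`step_cnt` takes the values: 0 → 1 → 2 → 3 → 4 → 5

Answer: 5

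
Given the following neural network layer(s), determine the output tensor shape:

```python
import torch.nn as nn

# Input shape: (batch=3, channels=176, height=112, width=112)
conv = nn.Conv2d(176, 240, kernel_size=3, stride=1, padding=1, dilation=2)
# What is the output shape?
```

Input: (3, 176, 112, 112) -> Output: (3, 240, 110, 110)

Answer: (3, 240, 110, 110)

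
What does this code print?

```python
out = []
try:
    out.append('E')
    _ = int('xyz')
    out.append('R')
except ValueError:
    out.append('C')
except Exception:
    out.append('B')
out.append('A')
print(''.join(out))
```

Execution trace: 'E' (try body) → 'C' (except ValueError) → 'A' (after the try/except). Output: ECA

Answer: ECA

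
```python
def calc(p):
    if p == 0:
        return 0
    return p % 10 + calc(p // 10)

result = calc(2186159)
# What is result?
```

Sum of digits of 2186159: 9 + 5 + 1 + 6 + 8 + 1 + 2 = 32

Answer: 32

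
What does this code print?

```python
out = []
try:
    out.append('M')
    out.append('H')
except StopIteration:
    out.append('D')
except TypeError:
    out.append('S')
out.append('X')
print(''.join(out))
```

Execution trace: 'M' (try body) → 'H' (try body, no exception) → 'X' (after the try/except). Output: MHX

Answer: MHX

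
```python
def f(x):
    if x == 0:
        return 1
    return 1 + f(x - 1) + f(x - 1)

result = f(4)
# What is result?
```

f(x) = 1 + 2·f(x-1), f(0)=1. Closed form: (1+1)·2^4 - 1 = 31.

Answer: 31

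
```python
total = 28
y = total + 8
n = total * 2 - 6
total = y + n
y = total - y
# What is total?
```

Trace:
`total = 28` → total = 28
`y = total + 8` → y = 36
`n = total * 2 - 6` → n = 50
`total = y + n` → total = 86
`y = total - y` → y = 50
So total = 86

Answer: 86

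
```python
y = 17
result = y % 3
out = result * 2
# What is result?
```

Trace:
`y = 17` → y = 17
`result = y % 3` → result = 2
`out = result * 2` → out = 4
So result = 2

Answer: 2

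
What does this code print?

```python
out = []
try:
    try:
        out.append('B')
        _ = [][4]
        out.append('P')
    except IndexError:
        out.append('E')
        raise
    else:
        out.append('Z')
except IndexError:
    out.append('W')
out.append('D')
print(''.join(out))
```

Execution trace: 'B' (inner try body) → 'E' (inner except IndexError) → 'W' (outer except IndexError) → 'D' (after the try/except). Output: BEWD

Answer: BEWD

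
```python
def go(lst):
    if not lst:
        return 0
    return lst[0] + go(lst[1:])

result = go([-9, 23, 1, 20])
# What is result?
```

(-9) + 23 + 1 + 20 + 0 = 35

Answer: 35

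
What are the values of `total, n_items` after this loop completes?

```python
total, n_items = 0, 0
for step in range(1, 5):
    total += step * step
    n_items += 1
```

Sum of squares and count
`total, n_items` takes the values: (0, 0) → (1, 0) → (1, 1) → (5, 1) → (5, 2) → (14, 2) → (14, 3) → (30, 3) → (30, 4)

Answer: 30, 4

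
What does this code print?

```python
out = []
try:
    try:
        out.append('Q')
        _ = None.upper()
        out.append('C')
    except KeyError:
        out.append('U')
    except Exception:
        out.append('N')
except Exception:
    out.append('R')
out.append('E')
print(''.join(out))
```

Execution trace: 'Q' (inner try body) → 'N' (inner except Exception) → 'E' (after the try/except). Output: QNE

Answer: QNE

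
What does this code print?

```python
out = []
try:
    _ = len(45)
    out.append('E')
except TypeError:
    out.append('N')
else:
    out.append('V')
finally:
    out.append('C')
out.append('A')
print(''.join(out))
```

Execution trace: 'N' (except TypeError) → 'C' (finally) → 'A' (after the try/except). Output: NCA

Answer: NCA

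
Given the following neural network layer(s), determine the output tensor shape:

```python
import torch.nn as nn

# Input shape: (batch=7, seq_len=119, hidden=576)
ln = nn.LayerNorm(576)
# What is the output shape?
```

Input: (7, 119, 576) -> Output: (7, 119, 576)

Answer: (7, 119, 576)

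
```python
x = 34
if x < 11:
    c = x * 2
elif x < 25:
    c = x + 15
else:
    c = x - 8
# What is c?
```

Trace:
`x = 34` → x = 34
`if x < 11: ...` → x < 11 is False, x < 25 is False, take else branch → c = 26
So c = 26

Answer: 26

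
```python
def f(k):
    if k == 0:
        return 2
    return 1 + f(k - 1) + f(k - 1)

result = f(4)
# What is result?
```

f(k) = 1 + 2·f(k-1), f(0)=2. Closed form: (2+1)·2^4 - 1 = 47.

Answer: 47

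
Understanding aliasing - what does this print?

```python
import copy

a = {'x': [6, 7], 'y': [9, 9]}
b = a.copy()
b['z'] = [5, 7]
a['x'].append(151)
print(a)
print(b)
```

Key concept: shallow copy of dict with mutable values.
Step by step:
`a = {'x': [6, 7], 'y': [9, 9]}` → a = {'x': [6, 7], 'y': [9, 9]}
`b = a.copy()` → b = {'x': [6, 7], 'y': [9, 9]}
`b['z'] = [5, 7]` → b = {'x': [6, 7], 'y': [9, 9], 'z': [5, 7]}
`a['x'].append(151)` → a = {'x': [6, 7, 151], 'y': [9, 9]}; b = {'x': [6, 7, 151], 'y': [9, 9], 'z': [5, 7]}
`print(a)` → prints {'x': [6, 7, 151], 'y': [9, 9]}
`print(b)` → prints {'x': [6, 7, 151], 'y': [9, 9], 'z': [5, 7]}

Answer:
{'x': [6, 7, 151], 'y': [9, 9]}
{'x': [6, 7, 151], 'y': [9, 9], 'z': [5, 7]}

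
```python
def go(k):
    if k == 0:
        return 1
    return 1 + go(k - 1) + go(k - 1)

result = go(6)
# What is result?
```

go(k) = 1 + 2·go(k-1), go(0)=1. Closed form: (1+1)·2^6 - 1 = 127.

Answer: 127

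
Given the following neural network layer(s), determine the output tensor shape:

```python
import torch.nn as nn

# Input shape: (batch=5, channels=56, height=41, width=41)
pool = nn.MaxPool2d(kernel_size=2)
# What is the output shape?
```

Input: (5, 56, 41, 41) -> Output: (5, 56, 20, 20)

Answer: (5, 56, 20, 20)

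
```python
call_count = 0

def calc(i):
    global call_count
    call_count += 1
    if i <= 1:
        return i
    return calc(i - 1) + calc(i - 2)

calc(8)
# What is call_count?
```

Calls(i) = 1 + Calls(i-1) + Calls(i-2); Calls(0)=Calls(1)=1. For i=8 this gives 67.

Answer: 67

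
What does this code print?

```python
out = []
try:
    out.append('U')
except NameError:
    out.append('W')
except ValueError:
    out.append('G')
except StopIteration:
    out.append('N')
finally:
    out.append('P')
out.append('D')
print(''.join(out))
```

Execution trace: 'U' (try body, no exception) → 'P' (finally) → 'D' (after the try/except). Output: UPD

Answer: UPD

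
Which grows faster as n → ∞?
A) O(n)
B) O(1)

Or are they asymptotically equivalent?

O(n) vs O(1): Higher order terms dominate.

Answer: A) O(n) grows faster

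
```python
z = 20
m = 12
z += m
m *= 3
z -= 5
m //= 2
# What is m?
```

Trace:
`z = 20` → z = 20
`m = 12` → m = 12
`z += m` → z = 32
`m *= 3` → m = 36
`z -= 5` → z = 27
`m //= 2` → m = 18
So m = 18

Answer: 18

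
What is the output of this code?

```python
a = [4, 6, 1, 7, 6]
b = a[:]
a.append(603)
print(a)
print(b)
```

Key concept: slice [:] creates copy.
Step by step:
`a = [4, 6, 1, 7, 6]` → a = [4, 6, 1, 7, 6]
`b = a[:]` → b = [4, 6, 1, 7, 6]
`a.append(603)` → a = [4, 6, 1, 7, 6, 603]
`print(a)` → prints [4, 6, 1, 7, 6, 603]
`print(b)` → prints [4, 6, 1, 7, 6]

Answer:
[4, 6, 1, 7, 6, 603]
[4, 6, 1, 7, 6]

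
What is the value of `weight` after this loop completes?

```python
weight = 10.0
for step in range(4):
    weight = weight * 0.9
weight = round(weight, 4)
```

Exponential decay: 10.0 * 0.9^4
`weight` takes the values: 10.0 → 9.0 → 8.1 → 7.29 → 6.561

Answer: 6.561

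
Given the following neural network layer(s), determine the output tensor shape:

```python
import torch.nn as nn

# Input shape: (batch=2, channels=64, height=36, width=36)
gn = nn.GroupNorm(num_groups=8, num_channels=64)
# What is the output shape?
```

Input: (2, 64, 36, 36) -> Output: (2, 64, 36, 36)

Answer: (2, 64, 36, 36)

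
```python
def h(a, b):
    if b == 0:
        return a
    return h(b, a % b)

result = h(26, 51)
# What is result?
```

h(26, 51) -> h(51, 26) -> h(26, 25) -> h(25, 1) -> h(1, 0) -> 1

Answer: 1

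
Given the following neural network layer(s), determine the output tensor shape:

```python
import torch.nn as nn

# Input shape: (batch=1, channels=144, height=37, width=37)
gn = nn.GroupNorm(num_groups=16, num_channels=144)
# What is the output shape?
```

Input: (1, 144, 37, 37) -> Output: (1, 144, 37, 37)

Answer: (1, 144, 37, 37)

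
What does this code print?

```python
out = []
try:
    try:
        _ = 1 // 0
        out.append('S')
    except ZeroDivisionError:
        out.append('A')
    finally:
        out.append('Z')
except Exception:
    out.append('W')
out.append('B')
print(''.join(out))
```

Execution trace: 'A' (inner except ZeroDivisionError) → 'Z' (inner finally) → 'B' (after the try/except). Output: AZB

Answer: AZB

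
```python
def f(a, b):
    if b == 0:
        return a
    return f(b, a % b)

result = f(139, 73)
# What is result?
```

f(139, 73) -> f(73, 66) -> f(66, 7) -> f(7, 3) -> f(3, 1) -> f(1, 0) -> 1

Answer: 1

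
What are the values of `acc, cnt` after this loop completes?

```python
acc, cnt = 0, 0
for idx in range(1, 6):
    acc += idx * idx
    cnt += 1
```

Sum of squares and count
`acc, cnt` takes the values: (0, 0) → (1, 0) → (1, 1) → (5, 1) → (5, 2) → (14, 2) → (14, 3) → (30, 3) → (30, 4) → (55, 4) → (55, 5)

Answer: 55, 5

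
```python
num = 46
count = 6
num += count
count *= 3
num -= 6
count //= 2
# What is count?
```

Trace:
`num = 46` → num = 46
`count = 6` → count = 6
`num += count` → num = 52
`count *= 3` → count = 18
`num -= 6` → num = 46
`count //= 2` → count = 9
So count = 9

Answer: 9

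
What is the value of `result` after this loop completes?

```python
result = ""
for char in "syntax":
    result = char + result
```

Reverse 'syntax'
`result` takes the values: "" → "s" → "ys" → "nys" → "tnys" → "atnys" → "xatnys"

Answer: "xatnys"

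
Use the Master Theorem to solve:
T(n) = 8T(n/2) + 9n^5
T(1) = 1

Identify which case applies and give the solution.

a=8, b=2, f(n)=9n^5. log_2(8) = 3. Since c=5 > 3 and the regularity condition holds (8(n/2)^5 = (8/2^5)n^5 with 8/2^5 < 1), Case 3 applies: T(n) = Θ(f(n)) = O(n^5).

Answer: O(n^5) - Case 3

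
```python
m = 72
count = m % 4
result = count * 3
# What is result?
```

Trace:
`m = 72` → m = 72
`count = m % 4` → count = 0
`result = count * 3` → result = 0
So result = 0

Answer: 0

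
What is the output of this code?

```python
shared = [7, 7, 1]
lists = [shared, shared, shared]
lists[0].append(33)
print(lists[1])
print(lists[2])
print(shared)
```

Key concept: list of same reference.
Step by step:
`shared = [7, 7, 1]` → shared = [7, 7, 1]
`lists = [shared, shared, shared]` → lists = [[7, 7, 1], [7, 7, 1], [7, 7, 1]]
`lists[0].append(33)` → shared = [7, 7, 1, 33]; lists = [[7, 7, 1, 33], [7, 7, 1, 33], [7, 7, 1, 33]]
`print(lists[1])` → prints [7, 7, 1, 33]
`print(lists[2])` → prints [7, 7, 1, 33]
`print(shared)` → prints [7, 7, 1, 33]

Answer:
[7, 7, 1, 33]
[7, 7, 1, 33]
[7, 7, 1, 33]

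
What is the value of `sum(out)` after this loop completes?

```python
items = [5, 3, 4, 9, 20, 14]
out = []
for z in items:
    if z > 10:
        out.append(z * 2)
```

Sum of doubled values > 10
`out` takes the values: [] → [40] → [40, 28]
So `sum(out)` = 68

Answer: 68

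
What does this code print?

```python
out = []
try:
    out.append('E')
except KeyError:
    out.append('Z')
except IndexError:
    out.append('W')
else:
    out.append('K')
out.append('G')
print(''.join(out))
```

Execution trace: 'E' (try body, no exception) → 'K' (else) → 'G' (after the try/except). Output: EKG

Answer: EKG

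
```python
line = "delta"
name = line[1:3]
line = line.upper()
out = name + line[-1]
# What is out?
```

Trace:
`line = "delta"` → line = 'delta'
`name = line[1:3]` → name = 'el'
`line = line.upper()` → line = 'DELTA'
`out = name + line[-1]` → out = 'elA'
So out = 'elA'

Answer: 'elA'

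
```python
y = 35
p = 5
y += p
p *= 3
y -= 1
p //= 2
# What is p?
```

Trace:
`y = 35` → y = 35
`p = 5` → p = 5
`y += p` → y = 40
`p *= 3` → p = 15
`y -= 1` → y = 39
`p //= 2` → p = 7
So p = 7

Answer: 7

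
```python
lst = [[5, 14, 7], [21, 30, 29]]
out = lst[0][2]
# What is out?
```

Trace:
`lst = [[5, 14, 7], [21, 30, 29]]` → lst = [[5, 14, 7], [21, 30, 29]]
`out = lst[0][2]` → out = 7
So out = 7

Answer: 7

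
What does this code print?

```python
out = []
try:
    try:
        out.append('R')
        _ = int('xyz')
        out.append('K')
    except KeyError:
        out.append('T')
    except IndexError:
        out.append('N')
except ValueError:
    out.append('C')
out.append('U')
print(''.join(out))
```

Execution trace: 'R' (try body) → 'C' (outer except ValueError) → 'U' (after the try/except). Output: RCU

Answer: RCU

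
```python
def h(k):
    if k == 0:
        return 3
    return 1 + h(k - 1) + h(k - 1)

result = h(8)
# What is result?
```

h(k) = 1 + 2·h(k-1), h(0)=3. Closed form: (3+1)·2^8 - 1 = 1023.

Answer: 1023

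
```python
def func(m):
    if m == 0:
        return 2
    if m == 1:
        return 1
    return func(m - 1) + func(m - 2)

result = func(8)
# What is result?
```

Build up from base cases: func(0)=2, func(1)=1, func(2)=3, func(3)=4, func(4)=7, func(5)=11, func(6)=18, ..., func(8)=47

Answer: 47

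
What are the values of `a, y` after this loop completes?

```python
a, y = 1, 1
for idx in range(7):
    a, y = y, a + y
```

Fibonacci: after 7 iterations
`a, y` takes the values: (1, 1) → (1, 2) → (2, 3) → (3, 5) → (5, 8) → (8, 13) → (13, 21) → (21, 34)

Answer: 21, 34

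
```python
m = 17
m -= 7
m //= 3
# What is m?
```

Trace:
`m = 17` → m = 17
`m -= 7` → m = 10
`m //= 3` → m = 3
So m = 3

Answer: 3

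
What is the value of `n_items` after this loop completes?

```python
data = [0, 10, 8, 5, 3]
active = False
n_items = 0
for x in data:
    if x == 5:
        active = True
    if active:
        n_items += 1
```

Count elements after first 5 in [0, 10, 8, 5, 3]
`n_items` takes the values: 0 → 1 → 2

Answer: 2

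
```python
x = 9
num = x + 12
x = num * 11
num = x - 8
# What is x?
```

Trace:
`x = 9` → x = 9
`num = x + 12` → num = 21
`x = num * 11` → x = 231
`num = x - 8` → num = 223
So x = 231

Answer: 231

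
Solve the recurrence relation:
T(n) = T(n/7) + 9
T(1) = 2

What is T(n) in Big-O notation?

Each step divides n by 7 and adds 9. After log_7(n) steps we reach T(1)=2. So T(n) = 9·log_7(n) + 2 = O(log n).

Answer: O(log n)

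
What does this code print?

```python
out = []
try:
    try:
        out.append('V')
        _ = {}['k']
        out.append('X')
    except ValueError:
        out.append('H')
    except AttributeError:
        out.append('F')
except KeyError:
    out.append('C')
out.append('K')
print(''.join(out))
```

Execution trace: 'V' (try body) → 'C' (outer except KeyError) → 'K' (after the try/except). Output: VCK

Answer: VCK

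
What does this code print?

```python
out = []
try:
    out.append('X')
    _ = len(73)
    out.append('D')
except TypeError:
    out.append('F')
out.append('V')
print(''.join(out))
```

Execution trace: 'X' (try body) → 'F' (except TypeError) → 'V' (after the try/except). Output: XFV

Answer: XFV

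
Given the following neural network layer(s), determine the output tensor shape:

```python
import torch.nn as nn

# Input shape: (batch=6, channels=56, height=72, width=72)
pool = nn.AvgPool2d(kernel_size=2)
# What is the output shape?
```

Input: (6, 56, 72, 72) -> Output: (6, 56, 36, 36)

Answer: (6, 56, 36, 36)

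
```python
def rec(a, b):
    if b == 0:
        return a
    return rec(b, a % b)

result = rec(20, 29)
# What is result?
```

rec(20, 29) -> rec(29, 20) -> rec(20, 9) -> rec(9, 2) -> rec(2, 1) -> rec(1, 0) -> 1

Answer: 1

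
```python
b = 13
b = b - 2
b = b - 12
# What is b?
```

Trace:
`b = 13` → b = 13
`b = b - 2` → b = 11
`b = b - 12` → b = -1
So b = -1

Answer: -1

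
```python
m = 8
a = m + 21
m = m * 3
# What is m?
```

Trace:
`m = 8` → m = 8
`a = m + 21` → a = 29
`m = m * 3` → m = 24
So m = 24

Answer: 24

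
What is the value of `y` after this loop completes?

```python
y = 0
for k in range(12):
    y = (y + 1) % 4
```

Increment mod 4, 12 times = 0
`y` takes the values: 0 → 1 → 2 → 3 → 0 → 1 → 2 → 3 → 0 → 1 → 2 → 3 → 0

Answer: 0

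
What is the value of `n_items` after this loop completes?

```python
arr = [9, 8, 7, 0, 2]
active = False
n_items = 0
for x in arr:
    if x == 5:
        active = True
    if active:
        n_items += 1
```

Count elements after first 5 in [9, 8, 7, 0, 2]
`n_items` takes the values: 0

Answer: 0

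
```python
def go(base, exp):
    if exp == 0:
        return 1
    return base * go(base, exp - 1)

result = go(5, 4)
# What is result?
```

go(5, 4) = 5 * 5 * 5 * 5 = 625

Answer: 625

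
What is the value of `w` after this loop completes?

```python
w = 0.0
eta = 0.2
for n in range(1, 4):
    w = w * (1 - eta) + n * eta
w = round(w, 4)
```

Moving average with lr=0.2
`w` takes the values: 0.0 → 0.2 → 0.56 → 1.048

Answer: 1.048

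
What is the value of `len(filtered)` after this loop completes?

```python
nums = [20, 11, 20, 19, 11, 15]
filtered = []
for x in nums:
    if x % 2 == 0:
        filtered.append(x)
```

Count even numbers in [20, 11, 20, 19, 11, 15]
`filtered` takes the values: [] → [20] → [20, 20]
So `len(filtered)` = 2

Answer: 2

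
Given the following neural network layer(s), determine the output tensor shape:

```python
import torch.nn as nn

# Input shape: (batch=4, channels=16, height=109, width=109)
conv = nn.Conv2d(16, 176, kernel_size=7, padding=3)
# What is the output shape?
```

Input: (4, 16, 109, 109) -> Output: (4, 176, 109, 109)

Answer: (4, 176, 109, 109)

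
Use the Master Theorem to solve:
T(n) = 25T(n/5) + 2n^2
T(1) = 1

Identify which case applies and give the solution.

a=25, b=5, f(n)=2n^2. log_5(25) = 2. Since c=2 = 2, Case 2 applies: T(n) = Θ(n^log_b(a) · log n) = O(n^2 log n).

Answer: O(n^2 log n) - Case 2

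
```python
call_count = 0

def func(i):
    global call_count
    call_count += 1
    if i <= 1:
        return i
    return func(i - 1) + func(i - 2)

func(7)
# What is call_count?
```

Calls(i) = 1 + Calls(i-1) + Calls(i-2); Calls(0)=Calls(1)=1. For i=7 this gives 41.

Answer: 41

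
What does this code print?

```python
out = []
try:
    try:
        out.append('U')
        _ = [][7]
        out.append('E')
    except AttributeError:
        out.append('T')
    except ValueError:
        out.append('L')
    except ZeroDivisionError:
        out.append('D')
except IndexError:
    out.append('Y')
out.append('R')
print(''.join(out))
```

Execution trace: 'U' (try body) → 'Y' (outer except IndexError) → 'R' (after the try/except). Output: UYR

Answer: UYR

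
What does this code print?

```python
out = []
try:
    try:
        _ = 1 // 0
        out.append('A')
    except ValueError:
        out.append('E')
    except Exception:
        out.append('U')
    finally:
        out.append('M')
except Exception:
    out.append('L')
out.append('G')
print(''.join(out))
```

Execution trace: 'U' (inner except Exception) → 'M' (inner finally) → 'G' (after the try/except). Output: UMG

Answer: UMG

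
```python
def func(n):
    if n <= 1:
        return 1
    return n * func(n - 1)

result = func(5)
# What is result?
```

func(5) = 5 * 4 * 3 * 2 * 1 = 120

Answer: 120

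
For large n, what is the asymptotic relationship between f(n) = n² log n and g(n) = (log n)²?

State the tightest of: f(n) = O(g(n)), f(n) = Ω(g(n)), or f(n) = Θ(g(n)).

n² log n vs (log n)²: f(n) = Ω(g(n)) but not O(g(n)) — n² log n grows strictly faster than (log n)².

Answer: f(n) = Ω(g(n)) but not O(g(n)) — n² log n grows strictly faster than (log n)².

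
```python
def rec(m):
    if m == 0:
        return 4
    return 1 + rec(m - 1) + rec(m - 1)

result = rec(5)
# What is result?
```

rec(m) = 1 + 2·rec(m-1), rec(0)=4. Closed form: (4+1)·2^5 - 1 = 159.

Answer: 159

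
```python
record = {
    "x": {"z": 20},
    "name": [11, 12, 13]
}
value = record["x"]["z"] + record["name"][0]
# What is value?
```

Trace:
`record = { ...` → record = {'x': {'z': 20}, 'name': [11, 12, 13]}
`value = record["x"]["z"] + record["name"][0]` → value = 31
So value = 31

Answer: 31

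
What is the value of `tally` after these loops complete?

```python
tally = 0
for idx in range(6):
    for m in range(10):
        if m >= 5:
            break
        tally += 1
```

Inner breaks at 5, outer runs 6 times
`tally` takes the values: 0 → 1 → 2 → 3 → 4 → 5 → 6 → 7 → 8 → 9 → 10 → 11 → 12 → 13 → 14 → 15 → 16 → 17 → 18 → 19 → 20 → 21 → 22 → 23 → 24 → 25 → 26 → 27 → 28 → 29 → 30

Answer: 30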